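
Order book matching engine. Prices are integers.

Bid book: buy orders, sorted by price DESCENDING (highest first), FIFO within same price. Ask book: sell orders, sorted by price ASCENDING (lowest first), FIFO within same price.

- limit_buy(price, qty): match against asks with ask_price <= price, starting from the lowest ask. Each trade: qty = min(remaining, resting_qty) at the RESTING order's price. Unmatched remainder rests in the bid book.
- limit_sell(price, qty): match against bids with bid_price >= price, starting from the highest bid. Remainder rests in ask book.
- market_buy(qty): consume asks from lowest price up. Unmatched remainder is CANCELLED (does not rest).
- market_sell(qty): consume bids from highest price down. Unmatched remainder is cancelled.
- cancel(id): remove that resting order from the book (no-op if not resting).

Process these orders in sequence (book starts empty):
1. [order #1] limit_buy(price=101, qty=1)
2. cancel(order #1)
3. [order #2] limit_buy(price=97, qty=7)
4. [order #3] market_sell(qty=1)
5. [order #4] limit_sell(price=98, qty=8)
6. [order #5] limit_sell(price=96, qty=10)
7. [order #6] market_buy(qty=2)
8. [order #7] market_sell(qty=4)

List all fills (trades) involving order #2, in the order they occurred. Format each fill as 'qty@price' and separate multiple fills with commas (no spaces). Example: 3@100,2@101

Answer: 1@97,6@97

Derivation:
After op 1 [order #1] limit_buy(price=101, qty=1): fills=none; bids=[#1:1@101] asks=[-]
After op 2 cancel(order #1): fills=none; bids=[-] asks=[-]
After op 3 [order #2] limit_buy(price=97, qty=7): fills=none; bids=[#2:7@97] asks=[-]
After op 4 [order #3] market_sell(qty=1): fills=#2x#3:1@97; bids=[#2:6@97] asks=[-]
After op 5 [order #4] limit_sell(price=98, qty=8): fills=none; bids=[#2:6@97] asks=[#4:8@98]
After op 6 [order #5] limit_sell(price=96, qty=10): fills=#2x#5:6@97; bids=[-] asks=[#5:4@96 #4:8@98]
After op 7 [order #6] market_buy(qty=2): fills=#6x#5:2@96; bids=[-] asks=[#5:2@96 #4:8@98]
After op 8 [order #7] market_sell(qty=4): fills=none; bids=[-] asks=[#5:2@96 #4:8@98]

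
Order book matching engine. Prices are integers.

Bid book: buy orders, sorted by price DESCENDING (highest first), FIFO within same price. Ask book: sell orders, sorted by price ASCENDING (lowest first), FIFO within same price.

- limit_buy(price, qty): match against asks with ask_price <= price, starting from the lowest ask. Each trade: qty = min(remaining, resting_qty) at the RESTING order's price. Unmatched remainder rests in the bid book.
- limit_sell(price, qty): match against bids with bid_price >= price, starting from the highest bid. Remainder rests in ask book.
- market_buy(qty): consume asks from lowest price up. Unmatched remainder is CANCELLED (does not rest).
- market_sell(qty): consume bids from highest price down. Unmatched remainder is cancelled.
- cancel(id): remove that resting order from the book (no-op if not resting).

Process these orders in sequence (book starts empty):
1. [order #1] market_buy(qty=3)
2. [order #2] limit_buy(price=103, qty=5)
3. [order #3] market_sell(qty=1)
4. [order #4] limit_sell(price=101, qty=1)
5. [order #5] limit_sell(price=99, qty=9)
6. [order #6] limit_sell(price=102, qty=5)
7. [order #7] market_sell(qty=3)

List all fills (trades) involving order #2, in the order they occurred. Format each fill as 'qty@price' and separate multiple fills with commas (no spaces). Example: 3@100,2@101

After op 1 [order #1] market_buy(qty=3): fills=none; bids=[-] asks=[-]
After op 2 [order #2] limit_buy(price=103, qty=5): fills=none; bids=[#2:5@103] asks=[-]
After op 3 [order #3] market_sell(qty=1): fills=#2x#3:1@103; bids=[#2:4@103] asks=[-]
After op 4 [order #4] limit_sell(price=101, qty=1): fills=#2x#4:1@103; bids=[#2:3@103] asks=[-]
After op 5 [order #5] limit_sell(price=99, qty=9): fills=#2x#5:3@103; bids=[-] asks=[#5:6@99]
After op 6 [order #6] limit_sell(price=102, qty=5): fills=none; bids=[-] asks=[#5:6@99 #6:5@102]
After op 7 [order #7] market_sell(qty=3): fills=none; bids=[-] asks=[#5:6@99 #6:5@102]

Answer: 1@103,1@103,3@103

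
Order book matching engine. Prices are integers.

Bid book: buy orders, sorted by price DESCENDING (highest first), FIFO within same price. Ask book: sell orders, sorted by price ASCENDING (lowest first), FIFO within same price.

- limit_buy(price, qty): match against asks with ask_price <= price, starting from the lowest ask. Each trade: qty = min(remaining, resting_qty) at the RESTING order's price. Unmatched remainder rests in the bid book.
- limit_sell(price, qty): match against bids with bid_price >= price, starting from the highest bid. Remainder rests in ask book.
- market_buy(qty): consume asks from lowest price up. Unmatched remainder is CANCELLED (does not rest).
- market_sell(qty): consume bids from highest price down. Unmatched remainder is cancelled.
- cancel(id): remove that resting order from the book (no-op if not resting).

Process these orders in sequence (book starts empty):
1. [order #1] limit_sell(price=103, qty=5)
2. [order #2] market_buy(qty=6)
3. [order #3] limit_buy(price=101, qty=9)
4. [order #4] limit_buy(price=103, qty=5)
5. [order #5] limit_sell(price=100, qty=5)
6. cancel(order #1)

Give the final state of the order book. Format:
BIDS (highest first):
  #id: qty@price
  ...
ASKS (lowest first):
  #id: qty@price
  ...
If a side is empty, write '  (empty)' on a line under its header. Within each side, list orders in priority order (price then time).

Answer: BIDS (highest first):
  #3: 9@101
ASKS (lowest first):
  (empty)

Derivation:
After op 1 [order #1] limit_sell(price=103, qty=5): fills=none; bids=[-] asks=[#1:5@103]
After op 2 [order #2] market_buy(qty=6): fills=#2x#1:5@103; bids=[-] asks=[-]
After op 3 [order #3] limit_buy(price=101, qty=9): fills=none; bids=[#3:9@101] asks=[-]
After op 4 [order #4] limit_buy(price=103, qty=5): fills=none; bids=[#4:5@103 #3:9@101] asks=[-]
After op 5 [order #5] limit_sell(price=100, qty=5): fills=#4x#5:5@103; bids=[#3:9@101] asks=[-]
After op 6 cancel(order #1): fills=none; bids=[#3:9@101] asks=[-]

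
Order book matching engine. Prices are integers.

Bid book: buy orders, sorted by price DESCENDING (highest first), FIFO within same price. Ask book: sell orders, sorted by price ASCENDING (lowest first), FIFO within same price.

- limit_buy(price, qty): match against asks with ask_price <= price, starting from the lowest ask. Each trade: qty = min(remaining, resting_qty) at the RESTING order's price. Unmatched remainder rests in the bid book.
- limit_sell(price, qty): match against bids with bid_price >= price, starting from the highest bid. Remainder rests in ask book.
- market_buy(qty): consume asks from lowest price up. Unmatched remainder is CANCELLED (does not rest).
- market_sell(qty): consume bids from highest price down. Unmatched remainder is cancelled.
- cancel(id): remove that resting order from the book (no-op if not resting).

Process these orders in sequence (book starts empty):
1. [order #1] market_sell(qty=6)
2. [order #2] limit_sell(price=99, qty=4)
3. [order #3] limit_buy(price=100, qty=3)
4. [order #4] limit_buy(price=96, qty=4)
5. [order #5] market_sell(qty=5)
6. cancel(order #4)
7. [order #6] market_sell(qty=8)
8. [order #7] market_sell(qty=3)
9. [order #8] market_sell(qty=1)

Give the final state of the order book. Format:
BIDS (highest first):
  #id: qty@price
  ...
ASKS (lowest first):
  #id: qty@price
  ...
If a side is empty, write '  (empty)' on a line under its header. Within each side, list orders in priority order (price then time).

Answer: BIDS (highest first):
  (empty)
ASKS (lowest first):
  #2: 1@99

Derivation:
After op 1 [order #1] market_sell(qty=6): fills=none; bids=[-] asks=[-]
After op 2 [order #2] limit_sell(price=99, qty=4): fills=none; bids=[-] asks=[#2:4@99]
After op 3 [order #3] limit_buy(price=100, qty=3): fills=#3x#2:3@99; bids=[-] asks=[#2:1@99]
After op 4 [order #4] limit_buy(price=96, qty=4): fills=none; bids=[#4:4@96] asks=[#2:1@99]
After op 5 [order #5] market_sell(qty=5): fills=#4x#5:4@96; bids=[-] asks=[#2:1@99]
After op 6 cancel(order #4): fills=none; bids=[-] asks=[#2:1@99]
After op 7 [order #6] market_sell(qty=8): fills=none; bids=[-] asks=[#2:1@99]
After op 8 [order #7] market_sell(qty=3): fills=none; bids=[-] asks=[#2:1@99]
After op 9 [order #8] market_sell(qty=1): fills=none; bids=[-] asks=[#2:1@99]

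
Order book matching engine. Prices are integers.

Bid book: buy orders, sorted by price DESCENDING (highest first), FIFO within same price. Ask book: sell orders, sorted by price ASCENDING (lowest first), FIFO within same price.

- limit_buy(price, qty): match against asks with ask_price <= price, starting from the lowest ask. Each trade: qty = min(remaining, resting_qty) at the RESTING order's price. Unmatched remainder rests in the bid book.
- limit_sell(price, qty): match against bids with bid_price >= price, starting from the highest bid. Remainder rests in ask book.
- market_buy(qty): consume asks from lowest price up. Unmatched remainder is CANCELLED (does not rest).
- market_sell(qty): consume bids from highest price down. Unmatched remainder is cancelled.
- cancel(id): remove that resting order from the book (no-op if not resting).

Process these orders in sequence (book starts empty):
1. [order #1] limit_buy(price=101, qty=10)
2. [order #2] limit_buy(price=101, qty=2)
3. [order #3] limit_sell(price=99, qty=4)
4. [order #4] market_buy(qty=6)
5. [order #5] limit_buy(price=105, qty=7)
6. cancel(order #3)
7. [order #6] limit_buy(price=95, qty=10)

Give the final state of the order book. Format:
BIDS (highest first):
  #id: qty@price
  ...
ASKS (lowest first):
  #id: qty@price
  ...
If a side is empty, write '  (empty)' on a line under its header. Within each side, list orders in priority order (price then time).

After op 1 [order #1] limit_buy(price=101, qty=10): fills=none; bids=[#1:10@101] asks=[-]
After op 2 [order #2] limit_buy(price=101, qty=2): fills=none; bids=[#1:10@101 #2:2@101] asks=[-]
After op 3 [order #3] limit_sell(price=99, qty=4): fills=#1x#3:4@101; bids=[#1:6@101 #2:2@101] asks=[-]
After op 4 [order #4] market_buy(qty=6): fills=none; bids=[#1:6@101 #2:2@101] asks=[-]
After op 5 [order #5] limit_buy(price=105, qty=7): fills=none; bids=[#5:7@105 #1:6@101 #2:2@101] asks=[-]
After op 6 cancel(order #3): fills=none; bids=[#5:7@105 #1:6@101 #2:2@101] asks=[-]
After op 7 [order #6] limit_buy(price=95, qty=10): fills=none; bids=[#5:7@105 #1:6@101 #2:2@101 #6:10@95] asks=[-]

Answer: BIDS (highest first):
  #5: 7@105
  #1: 6@101
  #2: 2@101
  #6: 10@95
ASKS (lowest first):
  (empty)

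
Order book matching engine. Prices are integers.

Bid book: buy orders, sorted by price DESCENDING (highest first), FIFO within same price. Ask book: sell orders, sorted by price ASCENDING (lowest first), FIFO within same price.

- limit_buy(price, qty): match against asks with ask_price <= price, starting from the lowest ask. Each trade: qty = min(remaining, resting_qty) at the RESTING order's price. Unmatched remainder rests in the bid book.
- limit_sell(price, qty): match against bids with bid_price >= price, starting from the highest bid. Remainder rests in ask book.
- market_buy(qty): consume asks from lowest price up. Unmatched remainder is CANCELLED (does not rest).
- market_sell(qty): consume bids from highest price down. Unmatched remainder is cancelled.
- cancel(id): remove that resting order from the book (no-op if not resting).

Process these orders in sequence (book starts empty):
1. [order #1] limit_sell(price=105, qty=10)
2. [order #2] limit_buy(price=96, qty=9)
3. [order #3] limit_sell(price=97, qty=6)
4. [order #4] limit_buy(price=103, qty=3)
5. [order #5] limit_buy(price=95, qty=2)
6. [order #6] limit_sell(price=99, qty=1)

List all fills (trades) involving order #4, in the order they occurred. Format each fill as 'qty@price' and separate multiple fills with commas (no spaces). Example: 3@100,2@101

Answer: 3@97

Derivation:
After op 1 [order #1] limit_sell(price=105, qty=10): fills=none; bids=[-] asks=[#1:10@105]
After op 2 [order #2] limit_buy(price=96, qty=9): fills=none; bids=[#2:9@96] asks=[#1:10@105]
After op 3 [order #3] limit_sell(price=97, qty=6): fills=none; bids=[#2:9@96] asks=[#3:6@97 #1:10@105]
After op 4 [order #4] limit_buy(price=103, qty=3): fills=#4x#3:3@97; bids=[#2:9@96] asks=[#3:3@97 #1:10@105]
After op 5 [order #5] limit_buy(price=95, qty=2): fills=none; bids=[#2:9@96 #5:2@95] asks=[#3:3@97 #1:10@105]
After op 6 [order #6] limit_sell(price=99, qty=1): fills=none; bids=[#2:9@96 #5:2@95] asks=[#3:3@97 #6:1@99 #1:10@105]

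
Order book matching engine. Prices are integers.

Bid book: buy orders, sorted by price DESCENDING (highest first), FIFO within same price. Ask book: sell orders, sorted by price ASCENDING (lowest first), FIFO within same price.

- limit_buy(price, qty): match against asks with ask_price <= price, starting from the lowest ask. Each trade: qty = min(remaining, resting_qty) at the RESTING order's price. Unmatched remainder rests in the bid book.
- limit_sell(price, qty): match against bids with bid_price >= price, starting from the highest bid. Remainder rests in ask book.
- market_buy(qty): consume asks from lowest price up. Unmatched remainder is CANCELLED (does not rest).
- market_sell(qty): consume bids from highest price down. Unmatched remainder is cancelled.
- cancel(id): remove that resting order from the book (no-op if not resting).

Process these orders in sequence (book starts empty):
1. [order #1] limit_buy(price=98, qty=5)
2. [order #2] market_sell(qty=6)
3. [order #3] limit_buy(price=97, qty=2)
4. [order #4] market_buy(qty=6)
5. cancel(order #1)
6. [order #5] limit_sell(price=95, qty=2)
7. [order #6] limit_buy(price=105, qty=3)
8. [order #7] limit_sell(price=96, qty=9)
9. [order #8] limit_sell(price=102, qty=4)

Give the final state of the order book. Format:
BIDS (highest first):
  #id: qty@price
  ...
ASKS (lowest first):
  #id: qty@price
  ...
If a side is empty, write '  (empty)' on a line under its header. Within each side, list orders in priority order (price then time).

Answer: BIDS (highest first):
  (empty)
ASKS (lowest first):
  #7: 6@96
  #8: 4@102

Derivation:
After op 1 [order #1] limit_buy(price=98, qty=5): fills=none; bids=[#1:5@98] asks=[-]
After op 2 [order #2] market_sell(qty=6): fills=#1x#2:5@98; bids=[-] asks=[-]
After op 3 [order #3] limit_buy(price=97, qty=2): fills=none; bids=[#3:2@97] asks=[-]
After op 4 [order #4] market_buy(qty=6): fills=none; bids=[#3:2@97] asks=[-]
After op 5 cancel(order #1): fills=none; bids=[#3:2@97] asks=[-]
After op 6 [order #5] limit_sell(price=95, qty=2): fills=#3x#5:2@97; bids=[-] asks=[-]
After op 7 [order #6] limit_buy(price=105, qty=3): fills=none; bids=[#6:3@105] asks=[-]
After op 8 [order #7] limit_sell(price=96, qty=9): fills=#6x#7:3@105; bids=[-] asks=[#7:6@96]
After op 9 [order #8] limit_sell(price=102, qty=4): fills=none; bids=[-] asks=[#7:6@96 #8:4@102]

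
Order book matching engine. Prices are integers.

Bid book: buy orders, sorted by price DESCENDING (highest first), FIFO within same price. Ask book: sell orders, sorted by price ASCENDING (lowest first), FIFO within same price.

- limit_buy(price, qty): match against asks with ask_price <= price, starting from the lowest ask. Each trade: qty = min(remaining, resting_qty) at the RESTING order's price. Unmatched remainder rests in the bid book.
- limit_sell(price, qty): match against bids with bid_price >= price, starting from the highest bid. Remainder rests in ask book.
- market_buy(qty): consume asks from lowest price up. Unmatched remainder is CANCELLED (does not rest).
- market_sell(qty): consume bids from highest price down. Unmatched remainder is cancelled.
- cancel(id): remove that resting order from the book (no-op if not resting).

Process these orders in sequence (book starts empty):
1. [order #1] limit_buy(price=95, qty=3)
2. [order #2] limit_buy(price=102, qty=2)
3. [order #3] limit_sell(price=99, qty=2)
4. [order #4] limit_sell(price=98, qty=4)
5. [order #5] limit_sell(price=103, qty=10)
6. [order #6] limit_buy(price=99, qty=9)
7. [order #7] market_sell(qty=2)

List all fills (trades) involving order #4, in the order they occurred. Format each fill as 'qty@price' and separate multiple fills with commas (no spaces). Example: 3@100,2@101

After op 1 [order #1] limit_buy(price=95, qty=3): fills=none; bids=[#1:3@95] asks=[-]
After op 2 [order #2] limit_buy(price=102, qty=2): fills=none; bids=[#2:2@102 #1:3@95] asks=[-]
After op 3 [order #3] limit_sell(price=99, qty=2): fills=#2x#3:2@102; bids=[#1:3@95] asks=[-]
After op 4 [order #4] limit_sell(price=98, qty=4): fills=none; bids=[#1:3@95] asks=[#4:4@98]
After op 5 [order #5] limit_sell(price=103, qty=10): fills=none; bids=[#1:3@95] asks=[#4:4@98 #5:10@103]
After op 6 [order #6] limit_buy(price=99, qty=9): fills=#6x#4:4@98; bids=[#6:5@99 #1:3@95] asks=[#5:10@103]
After op 7 [order #7] market_sell(qty=2): fills=#6x#7:2@99; bids=[#6:3@99 #1:3@95] asks=[#5:10@103]

Answer: 4@98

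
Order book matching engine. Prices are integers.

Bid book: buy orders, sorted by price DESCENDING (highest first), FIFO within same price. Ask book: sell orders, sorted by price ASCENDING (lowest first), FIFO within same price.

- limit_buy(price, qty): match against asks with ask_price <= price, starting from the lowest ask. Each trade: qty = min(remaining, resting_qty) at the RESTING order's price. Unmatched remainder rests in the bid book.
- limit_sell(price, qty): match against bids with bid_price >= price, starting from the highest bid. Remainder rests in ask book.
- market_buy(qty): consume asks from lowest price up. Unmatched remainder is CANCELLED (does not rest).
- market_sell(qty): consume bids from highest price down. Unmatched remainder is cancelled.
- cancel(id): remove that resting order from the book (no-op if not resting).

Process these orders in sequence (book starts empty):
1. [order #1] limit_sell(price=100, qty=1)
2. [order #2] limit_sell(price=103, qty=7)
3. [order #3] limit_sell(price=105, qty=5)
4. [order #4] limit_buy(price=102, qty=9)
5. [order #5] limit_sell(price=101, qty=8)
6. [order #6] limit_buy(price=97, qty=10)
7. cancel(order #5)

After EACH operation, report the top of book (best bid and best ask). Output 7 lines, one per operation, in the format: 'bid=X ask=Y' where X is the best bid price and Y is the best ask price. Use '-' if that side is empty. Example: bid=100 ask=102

Answer: bid=- ask=100
bid=- ask=100
bid=- ask=100
bid=102 ask=103
bid=- ask=103
bid=97 ask=103
bid=97 ask=103

Derivation:
After op 1 [order #1] limit_sell(price=100, qty=1): fills=none; bids=[-] asks=[#1:1@100]
After op 2 [order #2] limit_sell(price=103, qty=7): fills=none; bids=[-] asks=[#1:1@100 #2:7@103]
After op 3 [order #3] limit_sell(price=105, qty=5): fills=none; bids=[-] asks=[#1:1@100 #2:7@103 #3:5@105]
After op 4 [order #4] limit_buy(price=102, qty=9): fills=#4x#1:1@100; bids=[#4:8@102] asks=[#2:7@103 #3:5@105]
After op 5 [order #5] limit_sell(price=101, qty=8): fills=#4x#5:8@102; bids=[-] asks=[#2:7@103 #3:5@105]
After op 6 [order #6] limit_buy(price=97, qty=10): fills=none; bids=[#6:10@97] asks=[#2:7@103 #3:5@105]
After op 7 cancel(order #5): fills=none; bids=[#6:10@97] asks=[#2:7@103 #3:5@105]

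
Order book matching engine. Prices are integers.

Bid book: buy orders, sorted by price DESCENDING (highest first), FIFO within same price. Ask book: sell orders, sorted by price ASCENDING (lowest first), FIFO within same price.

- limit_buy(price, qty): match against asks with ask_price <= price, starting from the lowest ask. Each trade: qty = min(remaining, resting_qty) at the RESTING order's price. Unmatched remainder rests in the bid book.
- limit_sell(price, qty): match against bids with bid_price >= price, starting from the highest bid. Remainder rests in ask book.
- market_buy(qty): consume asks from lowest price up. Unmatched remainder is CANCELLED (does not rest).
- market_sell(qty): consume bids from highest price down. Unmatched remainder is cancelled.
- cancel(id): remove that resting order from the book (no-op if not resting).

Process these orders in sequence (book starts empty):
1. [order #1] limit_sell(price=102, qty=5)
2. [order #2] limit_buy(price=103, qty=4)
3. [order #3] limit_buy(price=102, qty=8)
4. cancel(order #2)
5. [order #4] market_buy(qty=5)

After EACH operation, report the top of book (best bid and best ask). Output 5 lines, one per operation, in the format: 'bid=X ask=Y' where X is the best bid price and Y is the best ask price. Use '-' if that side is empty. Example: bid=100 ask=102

Answer: bid=- ask=102
bid=- ask=102
bid=102 ask=-
bid=102 ask=-
bid=102 ask=-

Derivation:
After op 1 [order #1] limit_sell(price=102, qty=5): fills=none; bids=[-] asks=[#1:5@102]
After op 2 [order #2] limit_buy(price=103, qty=4): fills=#2x#1:4@102; bids=[-] asks=[#1:1@102]
After op 3 [order #3] limit_buy(price=102, qty=8): fills=#3x#1:1@102; bids=[#3:7@102] asks=[-]
After op 4 cancel(order #2): fills=none; bids=[#3:7@102] asks=[-]
After op 5 [order #4] market_buy(qty=5): fills=none; bids=[#3:7@102] asks=[-]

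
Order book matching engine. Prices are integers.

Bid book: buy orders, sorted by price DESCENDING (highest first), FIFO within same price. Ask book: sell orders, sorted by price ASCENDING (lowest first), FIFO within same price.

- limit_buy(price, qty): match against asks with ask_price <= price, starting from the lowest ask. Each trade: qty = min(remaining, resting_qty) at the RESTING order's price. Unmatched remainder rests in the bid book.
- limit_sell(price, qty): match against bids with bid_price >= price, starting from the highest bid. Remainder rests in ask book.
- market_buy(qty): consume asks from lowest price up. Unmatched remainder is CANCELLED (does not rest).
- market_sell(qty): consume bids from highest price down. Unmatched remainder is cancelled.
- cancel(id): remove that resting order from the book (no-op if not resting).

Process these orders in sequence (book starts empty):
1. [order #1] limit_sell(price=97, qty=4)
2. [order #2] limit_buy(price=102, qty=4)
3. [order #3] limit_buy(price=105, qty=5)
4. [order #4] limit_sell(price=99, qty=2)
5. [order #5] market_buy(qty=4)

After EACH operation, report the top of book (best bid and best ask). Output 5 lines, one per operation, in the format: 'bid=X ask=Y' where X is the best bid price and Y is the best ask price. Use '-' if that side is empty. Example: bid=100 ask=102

After op 1 [order #1] limit_sell(price=97, qty=4): fills=none; bids=[-] asks=[#1:4@97]
After op 2 [order #2] limit_buy(price=102, qty=4): fills=#2x#1:4@97; bids=[-] asks=[-]
After op 3 [order #3] limit_buy(price=105, qty=5): fills=none; bids=[#3:5@105] asks=[-]
After op 4 [order #4] limit_sell(price=99, qty=2): fills=#3x#4:2@105; bids=[#3:3@105] asks=[-]
After op 5 [order #5] market_buy(qty=4): fills=none; bids=[#3:3@105] asks=[-]

Answer: bid=- ask=97
bid=- ask=-
bid=105 ask=-
bid=105 ask=-
bid=105 ask=-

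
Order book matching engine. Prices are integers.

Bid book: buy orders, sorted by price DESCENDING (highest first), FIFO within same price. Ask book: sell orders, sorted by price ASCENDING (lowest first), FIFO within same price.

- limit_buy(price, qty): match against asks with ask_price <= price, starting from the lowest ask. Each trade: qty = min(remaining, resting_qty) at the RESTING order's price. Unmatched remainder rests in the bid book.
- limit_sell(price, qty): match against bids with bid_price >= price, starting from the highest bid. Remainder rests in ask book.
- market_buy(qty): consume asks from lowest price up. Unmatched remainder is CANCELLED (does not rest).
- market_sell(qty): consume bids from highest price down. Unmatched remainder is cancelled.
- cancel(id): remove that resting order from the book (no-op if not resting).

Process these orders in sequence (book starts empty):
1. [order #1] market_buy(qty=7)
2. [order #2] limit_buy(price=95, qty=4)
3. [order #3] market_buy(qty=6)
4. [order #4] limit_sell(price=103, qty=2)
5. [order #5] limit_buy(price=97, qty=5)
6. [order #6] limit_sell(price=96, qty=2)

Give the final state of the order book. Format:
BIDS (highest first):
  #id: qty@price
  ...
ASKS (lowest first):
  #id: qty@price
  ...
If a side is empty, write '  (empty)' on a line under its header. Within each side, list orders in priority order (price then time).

After op 1 [order #1] market_buy(qty=7): fills=none; bids=[-] asks=[-]
After op 2 [order #2] limit_buy(price=95, qty=4): fills=none; bids=[#2:4@95] asks=[-]
After op 3 [order #3] market_buy(qty=6): fills=none; bids=[#2:4@95] asks=[-]
After op 4 [order #4] limit_sell(price=103, qty=2): fills=none; bids=[#2:4@95] asks=[#4:2@103]
After op 5 [order #5] limit_buy(price=97, qty=5): fills=none; bids=[#5:5@97 #2:4@95] asks=[#4:2@103]
After op 6 [order #6] limit_sell(price=96, qty=2): fills=#5x#6:2@97; bids=[#5:3@97 #2:4@95] asks=[#4:2@103]

Answer: BIDS (highest first):
  #5: 3@97
  #2: 4@95
ASKS (lowest first):
  #4: 2@103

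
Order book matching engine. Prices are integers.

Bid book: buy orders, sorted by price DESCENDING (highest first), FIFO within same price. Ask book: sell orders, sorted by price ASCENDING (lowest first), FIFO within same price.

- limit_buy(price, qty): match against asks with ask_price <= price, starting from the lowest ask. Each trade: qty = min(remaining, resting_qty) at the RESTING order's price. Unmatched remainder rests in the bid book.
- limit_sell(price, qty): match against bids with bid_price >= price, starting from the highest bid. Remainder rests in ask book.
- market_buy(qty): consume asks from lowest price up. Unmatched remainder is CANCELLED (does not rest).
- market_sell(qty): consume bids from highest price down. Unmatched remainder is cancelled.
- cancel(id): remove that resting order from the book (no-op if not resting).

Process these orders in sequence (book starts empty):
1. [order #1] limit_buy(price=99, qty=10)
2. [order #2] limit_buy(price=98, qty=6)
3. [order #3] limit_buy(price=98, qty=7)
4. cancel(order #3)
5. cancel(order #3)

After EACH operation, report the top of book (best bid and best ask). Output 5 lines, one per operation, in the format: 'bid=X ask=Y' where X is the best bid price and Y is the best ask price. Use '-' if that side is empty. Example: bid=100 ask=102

After op 1 [order #1] limit_buy(price=99, qty=10): fills=none; bids=[#1:10@99] asks=[-]
After op 2 [order #2] limit_buy(price=98, qty=6): fills=none; bids=[#1:10@99 #2:6@98] asks=[-]
After op 3 [order #3] limit_buy(price=98, qty=7): fills=none; bids=[#1:10@99 #2:6@98 #3:7@98] asks=[-]
After op 4 cancel(order #3): fills=none; bids=[#1:10@99 #2:6@98] asks=[-]
After op 5 cancel(order #3): fills=none; bids=[#1:10@99 #2:6@98] asks=[-]

Answer: bid=99 ask=-
bid=99 ask=-
bid=99 ask=-
bid=99 ask=-
bid=99 ask=-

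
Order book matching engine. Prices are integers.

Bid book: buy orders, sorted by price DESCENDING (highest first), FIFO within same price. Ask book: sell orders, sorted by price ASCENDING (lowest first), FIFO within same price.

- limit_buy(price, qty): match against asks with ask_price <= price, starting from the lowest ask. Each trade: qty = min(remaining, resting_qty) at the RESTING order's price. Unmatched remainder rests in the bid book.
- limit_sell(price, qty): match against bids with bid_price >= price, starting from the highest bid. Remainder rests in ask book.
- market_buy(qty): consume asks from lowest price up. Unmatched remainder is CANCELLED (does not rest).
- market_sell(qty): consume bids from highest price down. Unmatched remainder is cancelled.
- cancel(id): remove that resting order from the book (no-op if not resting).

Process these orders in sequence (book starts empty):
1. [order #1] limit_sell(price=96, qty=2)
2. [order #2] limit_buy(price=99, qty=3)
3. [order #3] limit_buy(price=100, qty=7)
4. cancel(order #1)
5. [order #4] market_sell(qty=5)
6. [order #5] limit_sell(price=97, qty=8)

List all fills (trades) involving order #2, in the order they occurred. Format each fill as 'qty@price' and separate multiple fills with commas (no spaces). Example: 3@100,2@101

After op 1 [order #1] limit_sell(price=96, qty=2): fills=none; bids=[-] asks=[#1:2@96]
After op 2 [order #2] limit_buy(price=99, qty=3): fills=#2x#1:2@96; bids=[#2:1@99] asks=[-]
After op 3 [order #3] limit_buy(price=100, qty=7): fills=none; bids=[#3:7@100 #2:1@99] asks=[-]
After op 4 cancel(order #1): fills=none; bids=[#3:7@100 #2:1@99] asks=[-]
After op 5 [order #4] market_sell(qty=5): fills=#3x#4:5@100; bids=[#3:2@100 #2:1@99] asks=[-]
After op 6 [order #5] limit_sell(price=97, qty=8): fills=#3x#5:2@100 #2x#5:1@99; bids=[-] asks=[#5:5@97]

Answer: 2@96,1@99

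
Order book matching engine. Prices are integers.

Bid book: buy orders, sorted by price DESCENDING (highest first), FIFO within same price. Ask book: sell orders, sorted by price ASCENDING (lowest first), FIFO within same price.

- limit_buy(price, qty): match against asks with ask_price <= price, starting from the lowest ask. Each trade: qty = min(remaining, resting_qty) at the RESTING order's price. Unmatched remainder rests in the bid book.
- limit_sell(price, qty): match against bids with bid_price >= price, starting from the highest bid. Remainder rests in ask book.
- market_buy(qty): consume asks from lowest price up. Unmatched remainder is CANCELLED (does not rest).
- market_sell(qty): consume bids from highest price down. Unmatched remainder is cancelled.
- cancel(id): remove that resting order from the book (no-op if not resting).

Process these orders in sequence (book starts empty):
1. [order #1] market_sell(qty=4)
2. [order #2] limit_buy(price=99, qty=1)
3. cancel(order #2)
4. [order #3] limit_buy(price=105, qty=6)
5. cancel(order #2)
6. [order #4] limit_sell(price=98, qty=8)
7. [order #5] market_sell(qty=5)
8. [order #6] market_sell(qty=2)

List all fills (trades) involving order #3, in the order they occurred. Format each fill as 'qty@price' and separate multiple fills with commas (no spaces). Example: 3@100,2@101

After op 1 [order #1] market_sell(qty=4): fills=none; bids=[-] asks=[-]
After op 2 [order #2] limit_buy(price=99, qty=1): fills=none; bids=[#2:1@99] asks=[-]
After op 3 cancel(order #2): fills=none; bids=[-] asks=[-]
After op 4 [order #3] limit_buy(price=105, qty=6): fills=none; bids=[#3:6@105] asks=[-]
After op 5 cancel(order #2): fills=none; bids=[#3:6@105] asks=[-]
After op 6 [order #4] limit_sell(price=98, qty=8): fills=#3x#4:6@105; bids=[-] asks=[#4:2@98]
After op 7 [order #5] market_sell(qty=5): fills=none; bids=[-] asks=[#4:2@98]
After op 8 [order #6] market_sell(qty=2): fills=none; bids=[-] asks=[#4:2@98]

Answer: 6@105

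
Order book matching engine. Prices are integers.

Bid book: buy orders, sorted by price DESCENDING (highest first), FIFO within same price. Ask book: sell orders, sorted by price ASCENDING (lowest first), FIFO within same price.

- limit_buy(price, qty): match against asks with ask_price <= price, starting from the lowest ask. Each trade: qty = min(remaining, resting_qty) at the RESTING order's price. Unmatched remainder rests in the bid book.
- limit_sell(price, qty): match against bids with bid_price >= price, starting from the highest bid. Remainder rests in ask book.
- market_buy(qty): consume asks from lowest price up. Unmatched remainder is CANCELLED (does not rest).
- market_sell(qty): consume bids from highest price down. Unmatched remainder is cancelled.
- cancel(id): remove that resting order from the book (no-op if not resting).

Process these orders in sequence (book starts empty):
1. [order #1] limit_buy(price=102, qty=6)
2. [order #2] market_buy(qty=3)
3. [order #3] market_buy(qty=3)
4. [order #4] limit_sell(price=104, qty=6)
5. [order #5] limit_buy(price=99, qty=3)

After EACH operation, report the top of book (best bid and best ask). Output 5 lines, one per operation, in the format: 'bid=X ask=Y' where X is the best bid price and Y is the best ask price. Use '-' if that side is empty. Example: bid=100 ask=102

Answer: bid=102 ask=-
bid=102 ask=-
bid=102 ask=-
bid=102 ask=104
bid=102 ask=104

Derivation:
After op 1 [order #1] limit_buy(price=102, qty=6): fills=none; bids=[#1:6@102] asks=[-]
After op 2 [order #2] market_buy(qty=3): fills=none; bids=[#1:6@102] asks=[-]
After op 3 [order #3] market_buy(qty=3): fills=none; bids=[#1:6@102] asks=[-]
After op 4 [order #4] limit_sell(price=104, qty=6): fills=none; bids=[#1:6@102] asks=[#4:6@104]
After op 5 [order #5] limit_buy(price=99, qty=3): fills=none; bids=[#1:6@102 #5:3@99] asks=[#4:6@104]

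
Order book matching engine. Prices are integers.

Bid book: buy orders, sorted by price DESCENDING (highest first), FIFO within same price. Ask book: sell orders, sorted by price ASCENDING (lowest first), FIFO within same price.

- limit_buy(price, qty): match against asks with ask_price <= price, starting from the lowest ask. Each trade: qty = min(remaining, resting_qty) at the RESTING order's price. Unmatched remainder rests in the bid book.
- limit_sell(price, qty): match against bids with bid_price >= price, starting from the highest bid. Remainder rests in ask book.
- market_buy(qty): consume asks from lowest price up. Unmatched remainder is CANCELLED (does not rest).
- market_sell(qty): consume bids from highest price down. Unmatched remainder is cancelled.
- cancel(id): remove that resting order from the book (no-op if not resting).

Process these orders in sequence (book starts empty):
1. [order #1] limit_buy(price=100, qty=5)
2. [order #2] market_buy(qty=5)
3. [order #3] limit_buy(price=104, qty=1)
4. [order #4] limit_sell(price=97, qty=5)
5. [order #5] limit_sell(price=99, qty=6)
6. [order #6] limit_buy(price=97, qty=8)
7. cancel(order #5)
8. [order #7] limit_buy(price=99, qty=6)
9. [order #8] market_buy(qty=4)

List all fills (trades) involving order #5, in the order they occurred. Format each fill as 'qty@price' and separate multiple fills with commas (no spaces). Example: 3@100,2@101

Answer: 1@100

Derivation:
After op 1 [order #1] limit_buy(price=100, qty=5): fills=none; bids=[#1:5@100] asks=[-]
After op 2 [order #2] market_buy(qty=5): fills=none; bids=[#1:5@100] asks=[-]
After op 3 [order #3] limit_buy(price=104, qty=1): fills=none; bids=[#3:1@104 #1:5@100] asks=[-]
After op 4 [order #4] limit_sell(price=97, qty=5): fills=#3x#4:1@104 #1x#4:4@100; bids=[#1:1@100] asks=[-]
After op 5 [order #5] limit_sell(price=99, qty=6): fills=#1x#5:1@100; bids=[-] asks=[#5:5@99]
After op 6 [order #6] limit_buy(price=97, qty=8): fills=none; bids=[#6:8@97] asks=[#5:5@99]
After op 7 cancel(order #5): fills=none; bids=[#6:8@97] asks=[-]
After op 8 [order #7] limit_buy(price=99, qty=6): fills=none; bids=[#7:6@99 #6:8@97] asks=[-]
After op 9 [order #8] market_buy(qty=4): fills=none; bids=[#7:6@99 #6:8@97] asks=[-]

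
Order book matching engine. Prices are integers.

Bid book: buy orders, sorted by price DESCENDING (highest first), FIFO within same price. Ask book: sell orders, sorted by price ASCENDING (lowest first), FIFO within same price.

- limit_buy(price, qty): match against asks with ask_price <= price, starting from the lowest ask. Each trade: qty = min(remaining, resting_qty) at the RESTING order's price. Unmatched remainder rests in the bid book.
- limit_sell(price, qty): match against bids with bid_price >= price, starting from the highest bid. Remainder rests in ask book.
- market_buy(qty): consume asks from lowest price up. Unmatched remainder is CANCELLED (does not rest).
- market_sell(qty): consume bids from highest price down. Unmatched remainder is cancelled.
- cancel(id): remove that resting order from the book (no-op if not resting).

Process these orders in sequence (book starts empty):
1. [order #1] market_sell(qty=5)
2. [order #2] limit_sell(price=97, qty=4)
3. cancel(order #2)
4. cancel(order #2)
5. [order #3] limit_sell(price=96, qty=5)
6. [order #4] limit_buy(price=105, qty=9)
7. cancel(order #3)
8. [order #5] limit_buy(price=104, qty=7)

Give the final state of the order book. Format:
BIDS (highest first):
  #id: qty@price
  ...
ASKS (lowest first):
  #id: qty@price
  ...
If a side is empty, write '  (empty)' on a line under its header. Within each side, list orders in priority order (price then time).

After op 1 [order #1] market_sell(qty=5): fills=none; bids=[-] asks=[-]
After op 2 [order #2] limit_sell(price=97, qty=4): fills=none; bids=[-] asks=[#2:4@97]
After op 3 cancel(order #2): fills=none; bids=[-] asks=[-]
After op 4 cancel(order #2): fills=none; bids=[-] asks=[-]
After op 5 [order #3] limit_sell(price=96, qty=5): fills=none; bids=[-] asks=[#3:5@96]
After op 6 [order #4] limit_buy(price=105, qty=9): fills=#4x#3:5@96; bids=[#4:4@105] asks=[-]
After op 7 cancel(order #3): fills=none; bids=[#4:4@105] asks=[-]
After op 8 [order #5] limit_buy(price=104, qty=7): fills=none; bids=[#4:4@105 #5:7@104] asks=[-]

Answer: BIDS (highest first):
  #4: 4@105
  #5: 7@104
ASKS (lowest first):
  (empty)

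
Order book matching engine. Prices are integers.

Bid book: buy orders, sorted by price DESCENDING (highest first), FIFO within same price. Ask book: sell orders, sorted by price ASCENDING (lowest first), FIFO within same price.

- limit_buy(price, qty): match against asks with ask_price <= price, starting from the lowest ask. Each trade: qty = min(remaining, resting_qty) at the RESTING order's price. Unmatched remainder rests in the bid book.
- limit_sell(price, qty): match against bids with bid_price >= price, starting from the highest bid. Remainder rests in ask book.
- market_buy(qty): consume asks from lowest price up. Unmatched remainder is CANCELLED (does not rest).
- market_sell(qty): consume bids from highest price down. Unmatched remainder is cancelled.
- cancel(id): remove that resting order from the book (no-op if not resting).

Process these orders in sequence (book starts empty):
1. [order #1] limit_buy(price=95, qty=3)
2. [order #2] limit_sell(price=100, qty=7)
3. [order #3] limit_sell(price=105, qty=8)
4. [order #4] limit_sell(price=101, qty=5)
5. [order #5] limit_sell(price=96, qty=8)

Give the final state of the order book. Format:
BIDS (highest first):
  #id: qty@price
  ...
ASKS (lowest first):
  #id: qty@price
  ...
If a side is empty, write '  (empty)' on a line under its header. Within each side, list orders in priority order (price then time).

Answer: BIDS (highest first):
  #1: 3@95
ASKS (lowest first):
  #5: 8@96
  #2: 7@100
  #4: 5@101
  #3: 8@105

Derivation:
After op 1 [order #1] limit_buy(price=95, qty=3): fills=none; bids=[#1:3@95] asks=[-]
After op 2 [order #2] limit_sell(price=100, qty=7): fills=none; bids=[#1:3@95] asks=[#2:7@100]
After op 3 [order #3] limit_sell(price=105, qty=8): fills=none; bids=[#1:3@95] asks=[#2:7@100 #3:8@105]
After op 4 [order #4] limit_sell(price=101, qty=5): fills=none; bids=[#1:3@95] asks=[#2:7@100 #4:5@101 #3:8@105]
After op 5 [order #5] limit_sell(price=96, qty=8): fills=none; bids=[#1:3@95] asks=[#5:8@96 #2:7@100 #4:5@101 #3:8@105]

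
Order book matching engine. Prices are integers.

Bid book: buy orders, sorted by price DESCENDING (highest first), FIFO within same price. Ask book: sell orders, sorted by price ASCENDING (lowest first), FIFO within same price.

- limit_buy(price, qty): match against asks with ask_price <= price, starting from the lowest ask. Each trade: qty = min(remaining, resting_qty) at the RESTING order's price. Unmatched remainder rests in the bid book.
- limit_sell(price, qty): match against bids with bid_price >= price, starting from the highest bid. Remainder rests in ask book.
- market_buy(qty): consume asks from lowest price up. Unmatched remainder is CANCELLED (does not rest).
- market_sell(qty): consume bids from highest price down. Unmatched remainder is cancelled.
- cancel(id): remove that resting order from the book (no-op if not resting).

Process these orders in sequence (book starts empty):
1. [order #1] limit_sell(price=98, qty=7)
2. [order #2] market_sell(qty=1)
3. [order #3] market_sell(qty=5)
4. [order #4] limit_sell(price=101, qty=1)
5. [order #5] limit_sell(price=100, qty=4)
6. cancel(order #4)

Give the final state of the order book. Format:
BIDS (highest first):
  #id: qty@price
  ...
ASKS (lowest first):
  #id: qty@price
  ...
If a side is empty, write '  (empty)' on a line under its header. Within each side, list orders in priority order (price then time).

Answer: BIDS (highest first):
  (empty)
ASKS (lowest first):
  #1: 7@98
  #5: 4@100

Derivation:
After op 1 [order #1] limit_sell(price=98, qty=7): fills=none; bids=[-] asks=[#1:7@98]
After op 2 [order #2] market_sell(qty=1): fills=none; bids=[-] asks=[#1:7@98]
After op 3 [order #3] market_sell(qty=5): fills=none; bids=[-] asks=[#1:7@98]
After op 4 [order #4] limit_sell(price=101, qty=1): fills=none; bids=[-] asks=[#1:7@98 #4:1@101]
After op 5 [order #5] limit_sell(price=100, qty=4): fills=none; bids=[-] asks=[#1:7@98 #5:4@100 #4:1@101]
After op 6 cancel(order #4): fills=none; bids=[-] asks=[#1:7@98 #5:4@100]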